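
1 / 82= 0.01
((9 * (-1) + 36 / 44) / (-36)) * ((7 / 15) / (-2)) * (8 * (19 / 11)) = -266 / 363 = -0.73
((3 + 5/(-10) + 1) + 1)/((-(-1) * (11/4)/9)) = 162/11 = 14.73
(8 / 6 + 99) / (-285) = -301 / 855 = -0.35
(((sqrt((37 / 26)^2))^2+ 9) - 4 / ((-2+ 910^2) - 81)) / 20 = 0.55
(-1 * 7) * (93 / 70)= -93 / 10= -9.30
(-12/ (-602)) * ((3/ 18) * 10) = 10/ 301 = 0.03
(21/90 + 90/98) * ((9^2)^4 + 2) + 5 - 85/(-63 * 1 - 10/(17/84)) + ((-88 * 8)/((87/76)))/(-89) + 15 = 815093440762899/16440970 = 49576967.83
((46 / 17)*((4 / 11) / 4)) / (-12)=-0.02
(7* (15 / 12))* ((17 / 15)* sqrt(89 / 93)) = 119* sqrt(8277) / 1116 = 9.70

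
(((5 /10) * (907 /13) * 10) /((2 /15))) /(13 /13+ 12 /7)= 476175 /494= 963.92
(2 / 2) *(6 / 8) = 3 / 4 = 0.75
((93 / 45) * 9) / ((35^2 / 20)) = 372 / 1225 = 0.30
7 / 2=3.50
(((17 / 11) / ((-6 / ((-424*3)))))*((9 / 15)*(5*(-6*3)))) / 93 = -64872 / 341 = -190.24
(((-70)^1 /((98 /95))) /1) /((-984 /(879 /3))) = 139175 /6888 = 20.21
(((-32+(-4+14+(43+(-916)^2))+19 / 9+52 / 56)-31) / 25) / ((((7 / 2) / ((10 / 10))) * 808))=105720179 / 8908200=11.87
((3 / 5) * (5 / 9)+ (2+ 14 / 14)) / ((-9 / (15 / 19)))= -50 / 171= -0.29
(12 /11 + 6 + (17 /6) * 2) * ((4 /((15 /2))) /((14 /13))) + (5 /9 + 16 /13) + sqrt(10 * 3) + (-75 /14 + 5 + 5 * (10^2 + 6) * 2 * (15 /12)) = sqrt(30) + 40022399 /30030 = 1338.22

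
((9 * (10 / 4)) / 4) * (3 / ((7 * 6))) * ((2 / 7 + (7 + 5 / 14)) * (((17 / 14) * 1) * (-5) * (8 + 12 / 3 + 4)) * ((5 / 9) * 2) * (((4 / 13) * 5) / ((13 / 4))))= -9095000 / 57967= -156.90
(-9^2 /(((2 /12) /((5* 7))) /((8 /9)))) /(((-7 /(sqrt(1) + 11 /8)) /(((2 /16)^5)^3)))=0.00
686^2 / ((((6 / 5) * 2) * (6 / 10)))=2941225 / 9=326802.78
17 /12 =1.42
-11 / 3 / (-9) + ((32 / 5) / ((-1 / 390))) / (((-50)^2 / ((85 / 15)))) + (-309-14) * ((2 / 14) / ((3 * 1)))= -2437054 / 118125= -20.63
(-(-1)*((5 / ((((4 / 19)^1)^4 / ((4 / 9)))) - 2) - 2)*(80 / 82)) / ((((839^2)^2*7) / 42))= 3246505 / 243788348926572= 0.00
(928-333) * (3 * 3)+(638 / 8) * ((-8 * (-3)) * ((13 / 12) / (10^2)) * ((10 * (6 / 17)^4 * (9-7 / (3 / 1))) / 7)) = 3132576189 / 584647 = 5358.06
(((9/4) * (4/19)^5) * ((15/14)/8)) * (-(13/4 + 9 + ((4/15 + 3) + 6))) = -46476/17332693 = -0.00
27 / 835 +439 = 366592 / 835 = 439.03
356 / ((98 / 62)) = 11036 / 49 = 225.22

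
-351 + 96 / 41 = -14295 / 41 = -348.66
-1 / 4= -0.25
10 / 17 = 0.59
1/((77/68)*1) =68/77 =0.88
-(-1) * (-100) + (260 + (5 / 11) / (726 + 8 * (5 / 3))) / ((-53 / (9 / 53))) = -6910489655 / 68533982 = -100.83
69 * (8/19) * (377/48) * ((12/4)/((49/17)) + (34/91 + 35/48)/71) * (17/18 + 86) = 2393792294665/114222528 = 20957.27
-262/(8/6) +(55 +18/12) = -140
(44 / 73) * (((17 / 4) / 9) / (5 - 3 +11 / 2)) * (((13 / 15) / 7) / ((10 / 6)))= 4862 / 1724625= 0.00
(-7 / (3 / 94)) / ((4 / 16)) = -2632 / 3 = -877.33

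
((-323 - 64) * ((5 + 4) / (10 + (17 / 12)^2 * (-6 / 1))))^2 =6987622464 / 2401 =2910296.74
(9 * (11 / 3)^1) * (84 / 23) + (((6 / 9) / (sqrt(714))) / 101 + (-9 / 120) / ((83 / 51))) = sqrt(714) / 108171 + 9199521 / 76360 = 120.48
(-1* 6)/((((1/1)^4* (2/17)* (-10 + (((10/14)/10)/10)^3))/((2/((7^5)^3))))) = 816000/379804906954152799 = 0.00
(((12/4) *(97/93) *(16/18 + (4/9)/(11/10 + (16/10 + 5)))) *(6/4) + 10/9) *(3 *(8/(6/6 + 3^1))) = 238636/7161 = 33.32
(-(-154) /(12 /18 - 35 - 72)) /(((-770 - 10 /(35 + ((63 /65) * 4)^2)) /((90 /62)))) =39950631 /14636086792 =0.00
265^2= 70225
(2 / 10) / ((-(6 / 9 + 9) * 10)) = -3 / 1450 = -0.00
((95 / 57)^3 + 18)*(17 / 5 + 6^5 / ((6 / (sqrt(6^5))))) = 10387 / 135 + 1055808*sqrt(6) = 2586267.81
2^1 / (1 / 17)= 34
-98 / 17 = -5.76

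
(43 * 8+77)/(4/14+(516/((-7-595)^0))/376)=277018/1091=253.91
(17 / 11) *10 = 170 / 11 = 15.45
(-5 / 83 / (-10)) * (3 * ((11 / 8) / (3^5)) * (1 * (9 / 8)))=11 / 95616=0.00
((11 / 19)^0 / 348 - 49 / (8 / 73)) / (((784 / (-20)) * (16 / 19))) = 29563715 / 2182656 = 13.54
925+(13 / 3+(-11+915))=5500 / 3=1833.33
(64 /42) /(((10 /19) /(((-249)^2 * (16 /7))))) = 100524288 /245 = 410303.22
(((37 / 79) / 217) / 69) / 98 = 37 / 115920966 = 0.00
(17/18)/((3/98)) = 833/27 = 30.85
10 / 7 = 1.43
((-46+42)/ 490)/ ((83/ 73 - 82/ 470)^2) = -58858805/ 6679830528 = -0.01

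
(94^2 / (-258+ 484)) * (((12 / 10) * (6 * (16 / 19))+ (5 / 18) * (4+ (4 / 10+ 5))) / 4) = 84.79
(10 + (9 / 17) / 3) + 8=309 / 17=18.18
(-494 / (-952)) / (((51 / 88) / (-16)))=-86944 / 6069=-14.33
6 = 6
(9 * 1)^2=81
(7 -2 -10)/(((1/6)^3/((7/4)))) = -1890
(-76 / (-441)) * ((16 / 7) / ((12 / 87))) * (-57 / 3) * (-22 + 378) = -19316.95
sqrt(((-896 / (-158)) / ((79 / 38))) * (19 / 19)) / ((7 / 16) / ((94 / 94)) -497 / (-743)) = 95104 * sqrt(266) / 1039087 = 1.49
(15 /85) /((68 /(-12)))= -9 /289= -0.03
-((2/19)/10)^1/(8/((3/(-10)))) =0.00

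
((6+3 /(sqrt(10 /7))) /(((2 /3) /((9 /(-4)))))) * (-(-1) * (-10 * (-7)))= -2835 /2-567 * sqrt(70) /8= -2010.48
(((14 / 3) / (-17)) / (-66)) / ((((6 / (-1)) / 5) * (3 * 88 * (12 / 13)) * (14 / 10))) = -325 / 31990464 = -0.00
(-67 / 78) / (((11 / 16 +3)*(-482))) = 268 / 554541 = 0.00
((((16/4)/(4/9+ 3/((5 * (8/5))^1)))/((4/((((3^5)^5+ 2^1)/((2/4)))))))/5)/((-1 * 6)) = -4066985325336/59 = -68931954666.71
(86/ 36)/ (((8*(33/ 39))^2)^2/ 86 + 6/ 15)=264046445/ 2742841548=0.10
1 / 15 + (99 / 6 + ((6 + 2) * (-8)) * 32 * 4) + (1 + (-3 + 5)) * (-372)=-278743 / 30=-9291.43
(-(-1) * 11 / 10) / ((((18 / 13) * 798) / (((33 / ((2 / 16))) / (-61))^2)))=138424 / 7423395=0.02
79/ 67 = 1.18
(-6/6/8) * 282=-141/4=-35.25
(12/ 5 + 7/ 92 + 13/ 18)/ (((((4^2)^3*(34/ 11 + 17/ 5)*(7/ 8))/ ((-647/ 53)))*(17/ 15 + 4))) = -42834635/ 131014453248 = -0.00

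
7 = 7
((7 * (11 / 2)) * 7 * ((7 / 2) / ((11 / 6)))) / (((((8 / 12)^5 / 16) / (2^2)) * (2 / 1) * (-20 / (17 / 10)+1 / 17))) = -4250799 / 398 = -10680.40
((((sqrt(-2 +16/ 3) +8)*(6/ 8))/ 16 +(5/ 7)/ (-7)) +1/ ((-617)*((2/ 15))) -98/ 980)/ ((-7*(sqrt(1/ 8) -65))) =0.00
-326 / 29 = -11.24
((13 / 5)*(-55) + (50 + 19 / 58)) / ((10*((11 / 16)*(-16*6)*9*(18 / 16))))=1075 / 77517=0.01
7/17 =0.41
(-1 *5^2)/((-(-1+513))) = 25/512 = 0.05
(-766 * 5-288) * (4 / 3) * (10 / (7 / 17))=-2800240 / 21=-133344.76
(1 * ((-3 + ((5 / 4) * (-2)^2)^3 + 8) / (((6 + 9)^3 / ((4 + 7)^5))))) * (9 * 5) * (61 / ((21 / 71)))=18135308906 / 315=57572409.23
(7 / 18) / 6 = 7 / 108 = 0.06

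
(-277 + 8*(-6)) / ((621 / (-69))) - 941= -8144 / 9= -904.89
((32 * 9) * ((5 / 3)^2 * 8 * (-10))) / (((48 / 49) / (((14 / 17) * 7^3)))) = -941192000 / 51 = -18454745.10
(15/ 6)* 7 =35/ 2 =17.50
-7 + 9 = 2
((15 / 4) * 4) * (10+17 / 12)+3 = 697 / 4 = 174.25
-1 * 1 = -1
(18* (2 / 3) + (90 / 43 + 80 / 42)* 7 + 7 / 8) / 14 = 42167 / 14448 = 2.92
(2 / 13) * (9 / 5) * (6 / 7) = 0.24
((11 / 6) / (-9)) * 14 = -77 / 27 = -2.85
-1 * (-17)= 17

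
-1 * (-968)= 968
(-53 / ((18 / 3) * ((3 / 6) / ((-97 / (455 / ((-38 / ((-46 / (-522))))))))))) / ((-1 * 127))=16996146 / 1329055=12.79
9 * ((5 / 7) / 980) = 0.01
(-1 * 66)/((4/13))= -429/2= -214.50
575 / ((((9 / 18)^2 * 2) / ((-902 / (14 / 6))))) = -3111900 / 7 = -444557.14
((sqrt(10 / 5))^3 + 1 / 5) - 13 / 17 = -48 / 85 + 2*sqrt(2) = 2.26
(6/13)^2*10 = 360/169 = 2.13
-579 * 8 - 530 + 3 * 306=-4244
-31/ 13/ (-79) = 31/ 1027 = 0.03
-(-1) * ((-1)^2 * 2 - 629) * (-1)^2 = -627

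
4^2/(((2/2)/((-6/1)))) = -96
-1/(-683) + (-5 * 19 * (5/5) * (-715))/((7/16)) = 742284407/4781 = 155257.14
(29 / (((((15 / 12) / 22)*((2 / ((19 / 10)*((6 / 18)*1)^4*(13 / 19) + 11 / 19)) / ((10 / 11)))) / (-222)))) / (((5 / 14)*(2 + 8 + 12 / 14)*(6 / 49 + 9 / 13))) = -1226728456772 / 126467325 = -9699.96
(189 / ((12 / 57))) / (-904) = -3591 / 3616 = -0.99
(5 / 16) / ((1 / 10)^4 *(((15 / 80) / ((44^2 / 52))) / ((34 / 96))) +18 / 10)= 25712500 / 148104117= 0.17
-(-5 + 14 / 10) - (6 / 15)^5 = 11218 / 3125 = 3.59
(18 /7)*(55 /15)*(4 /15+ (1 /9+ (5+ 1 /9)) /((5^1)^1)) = 1298 /105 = 12.36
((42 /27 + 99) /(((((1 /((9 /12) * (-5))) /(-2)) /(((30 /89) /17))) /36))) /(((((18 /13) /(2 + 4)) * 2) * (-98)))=-882375 /74137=-11.90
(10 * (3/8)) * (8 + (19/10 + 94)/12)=1919/32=59.97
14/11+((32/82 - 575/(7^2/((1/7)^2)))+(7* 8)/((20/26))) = 401864889/5414255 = 74.22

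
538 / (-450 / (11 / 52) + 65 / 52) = -23672 / 93545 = -0.25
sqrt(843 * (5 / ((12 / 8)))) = 53.01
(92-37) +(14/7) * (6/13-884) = -22257/13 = -1712.08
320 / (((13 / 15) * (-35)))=-960 / 91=-10.55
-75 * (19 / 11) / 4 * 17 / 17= -1425 / 44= -32.39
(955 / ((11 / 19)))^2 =329241025 / 121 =2721000.21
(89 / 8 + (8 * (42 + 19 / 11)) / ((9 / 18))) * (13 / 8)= 813111 / 704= 1154.99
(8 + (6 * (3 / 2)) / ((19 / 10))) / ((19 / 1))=242 / 361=0.67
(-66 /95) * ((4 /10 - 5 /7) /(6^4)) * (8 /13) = 121 /1167075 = 0.00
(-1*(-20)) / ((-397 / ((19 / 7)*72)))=-9.85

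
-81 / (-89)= 81 / 89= 0.91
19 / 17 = 1.12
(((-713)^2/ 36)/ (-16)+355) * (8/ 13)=-303889/ 936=-324.67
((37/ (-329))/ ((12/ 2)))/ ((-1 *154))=37/ 303996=0.00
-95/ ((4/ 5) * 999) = -475/ 3996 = -0.12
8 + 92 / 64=151 / 16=9.44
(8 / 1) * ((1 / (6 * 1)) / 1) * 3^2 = 12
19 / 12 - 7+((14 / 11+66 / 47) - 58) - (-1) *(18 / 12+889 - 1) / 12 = 13.39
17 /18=0.94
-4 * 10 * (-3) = 120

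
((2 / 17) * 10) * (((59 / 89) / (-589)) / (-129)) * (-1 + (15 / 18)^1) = -590 / 344877759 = -0.00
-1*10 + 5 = -5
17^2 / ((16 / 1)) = 289 / 16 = 18.06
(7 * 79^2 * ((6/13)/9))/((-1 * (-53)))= 87374/2067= 42.27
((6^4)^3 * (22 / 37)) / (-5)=-258860602.12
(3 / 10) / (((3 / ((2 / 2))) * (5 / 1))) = 1 / 50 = 0.02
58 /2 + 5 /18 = 527 /18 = 29.28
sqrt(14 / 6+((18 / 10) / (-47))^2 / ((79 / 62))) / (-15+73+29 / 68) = 68*sqrt(7241414367) / 221276235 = 0.03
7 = 7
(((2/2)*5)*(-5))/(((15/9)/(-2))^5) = 7776/125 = 62.21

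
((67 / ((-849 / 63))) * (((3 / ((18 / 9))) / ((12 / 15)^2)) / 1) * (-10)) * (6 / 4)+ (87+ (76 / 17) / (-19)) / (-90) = 240844115 / 1385568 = 173.82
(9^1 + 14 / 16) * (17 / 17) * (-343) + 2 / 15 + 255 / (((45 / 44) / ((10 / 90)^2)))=-3383.91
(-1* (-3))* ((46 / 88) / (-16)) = -69 / 704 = -0.10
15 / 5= 3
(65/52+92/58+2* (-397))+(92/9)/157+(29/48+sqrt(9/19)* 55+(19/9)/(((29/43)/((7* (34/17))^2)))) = -116021917/655632+165* sqrt(19)/19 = -139.11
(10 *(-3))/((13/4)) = -9.23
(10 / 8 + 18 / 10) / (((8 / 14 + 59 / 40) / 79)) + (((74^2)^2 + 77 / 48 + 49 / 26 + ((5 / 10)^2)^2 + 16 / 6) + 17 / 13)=446741875481 / 14898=29986701.27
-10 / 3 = -3.33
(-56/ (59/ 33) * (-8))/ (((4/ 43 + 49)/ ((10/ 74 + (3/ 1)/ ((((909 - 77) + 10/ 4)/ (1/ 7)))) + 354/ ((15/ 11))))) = 50982371719488/ 38456371985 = 1325.72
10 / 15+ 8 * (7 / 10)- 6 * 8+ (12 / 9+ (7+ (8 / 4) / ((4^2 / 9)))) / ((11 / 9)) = -44873 / 1320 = -33.99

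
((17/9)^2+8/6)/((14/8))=1588/567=2.80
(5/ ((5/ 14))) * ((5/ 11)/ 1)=70/ 11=6.36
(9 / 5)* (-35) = -63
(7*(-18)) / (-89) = 126 / 89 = 1.42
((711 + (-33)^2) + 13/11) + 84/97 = 1922785/1067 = 1802.05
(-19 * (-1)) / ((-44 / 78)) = -741 / 22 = -33.68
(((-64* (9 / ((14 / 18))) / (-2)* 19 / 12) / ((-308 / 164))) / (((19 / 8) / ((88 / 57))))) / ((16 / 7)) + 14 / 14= -11675 / 133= -87.78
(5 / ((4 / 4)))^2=25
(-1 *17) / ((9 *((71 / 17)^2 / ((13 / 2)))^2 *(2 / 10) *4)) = -1199779165 / 3659282064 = -0.33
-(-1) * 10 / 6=5 / 3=1.67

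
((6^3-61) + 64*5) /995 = 95 /199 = 0.48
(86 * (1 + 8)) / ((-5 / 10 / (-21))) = 32508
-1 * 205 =-205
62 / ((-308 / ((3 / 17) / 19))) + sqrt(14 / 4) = -93 / 49742 + sqrt(14) / 2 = 1.87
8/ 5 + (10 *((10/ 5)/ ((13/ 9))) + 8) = 1524/ 65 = 23.45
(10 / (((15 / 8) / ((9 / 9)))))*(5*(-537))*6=-85920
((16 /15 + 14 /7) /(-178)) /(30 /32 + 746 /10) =-368 /1613481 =-0.00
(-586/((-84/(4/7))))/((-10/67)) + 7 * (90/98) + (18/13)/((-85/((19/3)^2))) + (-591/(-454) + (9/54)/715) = -7962609407/405600195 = -19.63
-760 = -760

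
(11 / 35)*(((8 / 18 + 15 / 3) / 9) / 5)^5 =443889677 / 54481006265625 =0.00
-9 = -9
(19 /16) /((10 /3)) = 57 /160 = 0.36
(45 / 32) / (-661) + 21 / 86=220161 / 909536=0.24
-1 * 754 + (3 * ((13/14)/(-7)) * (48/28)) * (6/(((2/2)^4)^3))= -260026/343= -758.09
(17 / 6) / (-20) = -17 / 120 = -0.14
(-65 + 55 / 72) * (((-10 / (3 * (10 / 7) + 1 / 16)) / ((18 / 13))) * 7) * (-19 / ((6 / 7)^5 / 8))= -4703974673125 / 19171242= -245366.19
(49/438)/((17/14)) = 343/3723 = 0.09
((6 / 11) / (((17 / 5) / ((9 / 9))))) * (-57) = -1710 / 187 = -9.14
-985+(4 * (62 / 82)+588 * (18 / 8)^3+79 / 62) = 116260629 / 20336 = 5716.99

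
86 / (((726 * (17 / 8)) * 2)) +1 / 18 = 0.08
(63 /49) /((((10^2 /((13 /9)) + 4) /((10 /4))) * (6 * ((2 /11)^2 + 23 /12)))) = 70785 /18865784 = 0.00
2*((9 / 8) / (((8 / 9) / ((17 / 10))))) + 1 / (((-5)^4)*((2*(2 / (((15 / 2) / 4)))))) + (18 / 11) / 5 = 407541 / 88000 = 4.63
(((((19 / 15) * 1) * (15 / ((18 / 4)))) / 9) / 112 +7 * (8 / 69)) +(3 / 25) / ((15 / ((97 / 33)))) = 120398147 / 143451000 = 0.84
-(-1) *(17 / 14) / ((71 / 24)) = 204 / 497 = 0.41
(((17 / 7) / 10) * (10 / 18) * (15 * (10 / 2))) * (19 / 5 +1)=340 / 7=48.57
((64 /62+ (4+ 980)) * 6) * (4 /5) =732864 /155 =4728.15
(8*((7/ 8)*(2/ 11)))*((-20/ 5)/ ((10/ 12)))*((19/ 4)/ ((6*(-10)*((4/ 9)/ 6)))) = 3591/ 550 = 6.53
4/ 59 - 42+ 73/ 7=-13011/ 413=-31.50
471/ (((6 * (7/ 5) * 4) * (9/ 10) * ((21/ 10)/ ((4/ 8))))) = 19625/ 5292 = 3.71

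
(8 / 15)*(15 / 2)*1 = 4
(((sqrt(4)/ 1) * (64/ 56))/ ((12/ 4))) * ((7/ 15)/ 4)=0.09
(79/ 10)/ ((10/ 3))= 237/ 100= 2.37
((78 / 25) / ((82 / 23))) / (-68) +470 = 32758103 / 69700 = 469.99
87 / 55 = 1.58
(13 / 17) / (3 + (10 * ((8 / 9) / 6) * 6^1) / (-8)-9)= -117 / 1088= -0.11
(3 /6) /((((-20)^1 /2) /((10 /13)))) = -1 /26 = -0.04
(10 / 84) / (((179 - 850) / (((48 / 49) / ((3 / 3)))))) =-40 / 230153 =-0.00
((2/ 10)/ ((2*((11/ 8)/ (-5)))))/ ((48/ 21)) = -7/ 44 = -0.16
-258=-258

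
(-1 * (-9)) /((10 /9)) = 81 /10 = 8.10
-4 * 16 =-64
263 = 263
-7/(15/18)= -42/5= -8.40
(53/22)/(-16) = -53/352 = -0.15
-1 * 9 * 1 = -9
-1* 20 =-20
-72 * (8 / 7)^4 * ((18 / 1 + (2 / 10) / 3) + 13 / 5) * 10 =-60948480 / 2401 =-25384.62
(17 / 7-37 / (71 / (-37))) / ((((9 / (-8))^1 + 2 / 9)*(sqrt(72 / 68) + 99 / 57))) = -4718384 / 221165 + 479408*sqrt(34) / 221165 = -8.69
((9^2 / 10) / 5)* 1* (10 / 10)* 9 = 729 / 50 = 14.58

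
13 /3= 4.33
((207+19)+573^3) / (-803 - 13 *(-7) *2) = -188132743 / 621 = -302951.28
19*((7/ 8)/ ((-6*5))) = -133/ 240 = -0.55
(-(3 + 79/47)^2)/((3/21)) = -338800/2209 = -153.37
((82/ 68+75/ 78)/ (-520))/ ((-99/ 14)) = 3353/ 5688540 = 0.00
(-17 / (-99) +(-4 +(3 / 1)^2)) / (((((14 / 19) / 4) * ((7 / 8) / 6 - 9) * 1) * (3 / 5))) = -311296 / 58905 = -5.28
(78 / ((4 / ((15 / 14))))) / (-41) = -0.51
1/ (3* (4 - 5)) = -1/ 3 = -0.33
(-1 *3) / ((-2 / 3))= 9 / 2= 4.50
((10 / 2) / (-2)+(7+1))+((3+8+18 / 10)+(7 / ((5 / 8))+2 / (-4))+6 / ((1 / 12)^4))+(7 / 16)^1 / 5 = 9955607 / 80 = 124445.09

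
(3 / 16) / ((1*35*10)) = 3 / 5600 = 0.00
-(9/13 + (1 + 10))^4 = -18689.64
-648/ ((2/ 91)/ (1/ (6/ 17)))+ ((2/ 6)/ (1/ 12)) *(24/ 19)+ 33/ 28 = -44438901/ 532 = -83531.77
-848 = -848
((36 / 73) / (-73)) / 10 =-18 / 26645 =-0.00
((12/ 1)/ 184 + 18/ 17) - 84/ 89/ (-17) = 82095/ 69598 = 1.18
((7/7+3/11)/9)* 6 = 28/33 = 0.85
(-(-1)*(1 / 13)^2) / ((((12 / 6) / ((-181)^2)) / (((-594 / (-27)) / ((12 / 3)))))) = 360371 / 676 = 533.09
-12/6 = -2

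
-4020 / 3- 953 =-2293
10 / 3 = 3.33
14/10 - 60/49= 43/245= 0.18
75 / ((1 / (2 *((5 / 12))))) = 125 / 2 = 62.50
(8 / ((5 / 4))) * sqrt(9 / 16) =24 / 5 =4.80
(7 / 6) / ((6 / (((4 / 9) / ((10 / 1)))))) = 7 / 810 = 0.01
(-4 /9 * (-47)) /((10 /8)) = 752 /45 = 16.71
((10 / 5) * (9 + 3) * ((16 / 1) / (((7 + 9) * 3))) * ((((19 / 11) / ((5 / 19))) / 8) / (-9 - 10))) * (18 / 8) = -171 / 220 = -0.78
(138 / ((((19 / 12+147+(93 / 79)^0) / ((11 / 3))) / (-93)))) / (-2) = 282348 / 1795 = 157.30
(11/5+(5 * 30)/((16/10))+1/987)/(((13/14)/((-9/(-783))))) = 1894073/1594710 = 1.19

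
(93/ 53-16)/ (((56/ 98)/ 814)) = -2150995/ 106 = -20292.41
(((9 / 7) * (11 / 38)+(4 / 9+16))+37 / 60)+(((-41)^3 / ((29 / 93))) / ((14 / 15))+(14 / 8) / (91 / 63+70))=-26426573282591 / 111602295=-236792.38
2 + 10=12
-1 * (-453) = 453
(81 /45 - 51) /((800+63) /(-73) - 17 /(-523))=1565339 /375090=4.17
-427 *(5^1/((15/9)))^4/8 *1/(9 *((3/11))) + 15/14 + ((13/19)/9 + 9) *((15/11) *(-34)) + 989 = -41857051/35112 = -1192.10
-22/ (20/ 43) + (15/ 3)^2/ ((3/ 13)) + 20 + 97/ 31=78271/ 930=84.16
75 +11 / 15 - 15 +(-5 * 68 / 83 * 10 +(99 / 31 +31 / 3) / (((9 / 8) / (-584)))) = -2432244013 / 347355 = -7002.19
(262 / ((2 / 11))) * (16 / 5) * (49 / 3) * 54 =20335392 / 5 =4067078.40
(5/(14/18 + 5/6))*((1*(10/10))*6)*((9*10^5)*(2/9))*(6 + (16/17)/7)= 22845552.01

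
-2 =-2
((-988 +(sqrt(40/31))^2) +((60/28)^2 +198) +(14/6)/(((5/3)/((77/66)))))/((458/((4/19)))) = -155711/432915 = -0.36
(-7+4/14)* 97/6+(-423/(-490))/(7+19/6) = -9725851/89670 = -108.46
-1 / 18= -0.06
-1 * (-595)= 595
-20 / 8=-5 / 2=-2.50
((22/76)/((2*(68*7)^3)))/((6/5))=0.00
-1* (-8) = 8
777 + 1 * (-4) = 773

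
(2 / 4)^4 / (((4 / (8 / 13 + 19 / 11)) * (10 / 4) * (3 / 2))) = 67 / 6864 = 0.01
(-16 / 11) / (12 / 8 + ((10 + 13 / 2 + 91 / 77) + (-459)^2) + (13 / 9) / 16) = -2304 / 333749231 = -0.00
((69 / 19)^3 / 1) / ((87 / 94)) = 51.75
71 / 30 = 2.37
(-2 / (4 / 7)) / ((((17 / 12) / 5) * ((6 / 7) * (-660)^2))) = -49 / 1481040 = -0.00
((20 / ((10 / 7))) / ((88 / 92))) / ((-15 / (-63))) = 3381 / 55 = 61.47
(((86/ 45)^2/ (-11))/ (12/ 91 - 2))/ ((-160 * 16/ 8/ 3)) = -168259/ 100980000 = -0.00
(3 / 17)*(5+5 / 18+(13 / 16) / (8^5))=24903797 / 26738688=0.93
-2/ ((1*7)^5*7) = -2/ 117649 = -0.00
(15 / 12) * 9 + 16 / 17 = 829 / 68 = 12.19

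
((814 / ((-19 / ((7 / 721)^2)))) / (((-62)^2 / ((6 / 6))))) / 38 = -407 / 14721939556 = -0.00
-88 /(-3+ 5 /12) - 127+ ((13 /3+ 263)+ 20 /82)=665909 /3813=174.64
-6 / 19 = -0.32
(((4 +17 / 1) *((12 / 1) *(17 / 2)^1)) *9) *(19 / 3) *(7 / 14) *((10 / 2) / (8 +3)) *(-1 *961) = -293330835 / 11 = -26666439.55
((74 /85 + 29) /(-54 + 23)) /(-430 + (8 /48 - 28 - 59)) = 15234 /8171135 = 0.00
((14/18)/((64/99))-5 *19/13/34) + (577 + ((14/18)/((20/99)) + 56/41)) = 1691011797/2899520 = 583.20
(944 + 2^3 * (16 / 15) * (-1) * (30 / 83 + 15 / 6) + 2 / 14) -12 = 1582165 / 1743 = 907.73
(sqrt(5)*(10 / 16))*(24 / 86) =15*sqrt(5) / 86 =0.39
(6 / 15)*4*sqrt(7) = 8*sqrt(7) / 5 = 4.23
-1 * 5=-5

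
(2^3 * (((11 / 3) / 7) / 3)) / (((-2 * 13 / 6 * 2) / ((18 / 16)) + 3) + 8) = 264 / 623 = 0.42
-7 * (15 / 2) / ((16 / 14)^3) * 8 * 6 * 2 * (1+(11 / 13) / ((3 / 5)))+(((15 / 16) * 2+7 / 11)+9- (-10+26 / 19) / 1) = -352899691 / 43472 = -8117.86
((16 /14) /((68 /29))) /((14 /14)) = 58 /119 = 0.49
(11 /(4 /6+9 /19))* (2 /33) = 38 /65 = 0.58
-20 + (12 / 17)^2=-5636 / 289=-19.50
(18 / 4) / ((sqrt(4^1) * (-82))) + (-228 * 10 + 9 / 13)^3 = -8533216592901621 / 720616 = -11841558601.12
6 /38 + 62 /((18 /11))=6506 /171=38.05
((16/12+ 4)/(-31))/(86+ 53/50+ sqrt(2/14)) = -8125600/4111770653+ 40000 * sqrt(7)/12335311959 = -0.00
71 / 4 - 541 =-2093 / 4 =-523.25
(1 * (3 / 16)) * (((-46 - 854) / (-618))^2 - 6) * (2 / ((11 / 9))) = -555579 / 466796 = -1.19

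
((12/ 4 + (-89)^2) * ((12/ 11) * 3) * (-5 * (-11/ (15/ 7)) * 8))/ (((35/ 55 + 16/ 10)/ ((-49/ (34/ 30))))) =-71753404800/ 697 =-102946061.41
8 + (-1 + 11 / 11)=8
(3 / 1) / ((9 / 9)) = 3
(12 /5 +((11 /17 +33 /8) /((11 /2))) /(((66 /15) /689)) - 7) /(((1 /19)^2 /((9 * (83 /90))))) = 393311.24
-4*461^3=-391888724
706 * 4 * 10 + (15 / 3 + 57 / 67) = 28245.85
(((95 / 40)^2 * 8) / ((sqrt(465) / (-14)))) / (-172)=2527 * sqrt(465) / 319920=0.17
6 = 6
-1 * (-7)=7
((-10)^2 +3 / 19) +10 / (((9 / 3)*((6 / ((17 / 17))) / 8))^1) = 17887 / 171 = 104.60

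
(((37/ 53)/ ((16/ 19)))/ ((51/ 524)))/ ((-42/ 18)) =-92093/ 25228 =-3.65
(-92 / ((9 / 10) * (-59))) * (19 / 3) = 17480 / 1593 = 10.97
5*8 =40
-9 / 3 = -3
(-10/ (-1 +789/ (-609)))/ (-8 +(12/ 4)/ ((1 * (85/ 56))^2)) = -7333375/ 11275336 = -0.65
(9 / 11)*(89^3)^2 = 4472831618649 / 11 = 406621056240.82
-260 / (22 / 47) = -6110 / 11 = -555.45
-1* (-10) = 10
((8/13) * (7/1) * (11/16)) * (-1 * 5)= -385/26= -14.81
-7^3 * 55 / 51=-18865 / 51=-369.90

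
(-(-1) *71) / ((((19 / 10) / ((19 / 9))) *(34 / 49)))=17395 / 153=113.69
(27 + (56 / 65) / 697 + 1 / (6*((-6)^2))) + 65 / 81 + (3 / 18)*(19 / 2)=862870013 / 29357640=29.39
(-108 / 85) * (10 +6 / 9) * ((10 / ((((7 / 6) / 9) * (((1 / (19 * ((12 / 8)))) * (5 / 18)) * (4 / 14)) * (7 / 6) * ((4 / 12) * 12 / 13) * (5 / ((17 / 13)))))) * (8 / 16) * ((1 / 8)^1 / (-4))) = 747954 / 175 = 4274.02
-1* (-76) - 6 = 70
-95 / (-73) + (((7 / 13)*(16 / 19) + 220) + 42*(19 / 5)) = 34381043 / 90155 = 381.35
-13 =-13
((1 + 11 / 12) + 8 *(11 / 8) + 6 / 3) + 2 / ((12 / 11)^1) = 67 / 4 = 16.75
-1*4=-4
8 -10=-2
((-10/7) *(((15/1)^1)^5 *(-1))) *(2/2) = 7593750/7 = 1084821.43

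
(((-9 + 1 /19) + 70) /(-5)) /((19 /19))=-232 /19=-12.21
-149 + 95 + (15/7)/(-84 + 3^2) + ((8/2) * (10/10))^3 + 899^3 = 726572708.97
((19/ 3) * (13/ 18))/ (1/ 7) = 1729/ 54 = 32.02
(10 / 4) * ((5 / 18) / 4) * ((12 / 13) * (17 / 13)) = 425 / 2028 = 0.21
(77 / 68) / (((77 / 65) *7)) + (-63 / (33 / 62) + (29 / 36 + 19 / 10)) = -13609591 / 117810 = -115.52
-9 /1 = -9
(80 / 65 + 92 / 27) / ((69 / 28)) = 45584 / 24219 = 1.88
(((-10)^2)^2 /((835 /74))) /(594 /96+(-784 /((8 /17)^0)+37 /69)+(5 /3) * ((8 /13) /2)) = -2124096000 /1861734203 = -1.14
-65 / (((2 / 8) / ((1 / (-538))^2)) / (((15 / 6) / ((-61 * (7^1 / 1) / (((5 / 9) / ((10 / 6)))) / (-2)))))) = -325 / 92694441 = -0.00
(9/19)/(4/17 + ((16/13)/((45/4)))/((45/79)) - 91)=-0.01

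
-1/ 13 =-0.08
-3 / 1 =-3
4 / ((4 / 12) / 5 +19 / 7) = 105 / 73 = 1.44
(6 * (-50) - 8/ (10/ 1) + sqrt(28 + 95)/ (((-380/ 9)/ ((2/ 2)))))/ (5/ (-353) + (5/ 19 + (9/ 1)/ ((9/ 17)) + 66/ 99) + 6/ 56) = -847335552/ 50769155 - 66717 * sqrt(123)/ 50769155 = -16.70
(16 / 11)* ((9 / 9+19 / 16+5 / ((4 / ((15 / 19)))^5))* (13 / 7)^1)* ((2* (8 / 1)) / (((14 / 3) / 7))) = 216460086765 / 1525276984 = 141.92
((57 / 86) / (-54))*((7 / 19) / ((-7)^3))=1 / 75852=0.00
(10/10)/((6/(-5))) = -5/6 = -0.83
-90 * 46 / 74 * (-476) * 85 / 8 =282946.62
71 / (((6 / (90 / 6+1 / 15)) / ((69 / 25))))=184529 / 375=492.08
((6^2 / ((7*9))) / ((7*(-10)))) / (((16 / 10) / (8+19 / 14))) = -131 / 2744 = -0.05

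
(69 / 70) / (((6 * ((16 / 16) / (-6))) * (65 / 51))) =-3519 / 4550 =-0.77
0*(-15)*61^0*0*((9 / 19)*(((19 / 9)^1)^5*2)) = 0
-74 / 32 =-37 / 16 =-2.31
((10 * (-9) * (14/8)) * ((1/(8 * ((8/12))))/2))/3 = -315/64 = -4.92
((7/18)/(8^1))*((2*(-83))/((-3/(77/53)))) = 3.91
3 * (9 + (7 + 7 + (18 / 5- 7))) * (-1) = -294 / 5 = -58.80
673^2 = 452929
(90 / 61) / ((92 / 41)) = 1845 / 2806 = 0.66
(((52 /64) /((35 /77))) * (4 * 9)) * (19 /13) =1881 /20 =94.05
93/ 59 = 1.58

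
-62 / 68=-31 / 34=-0.91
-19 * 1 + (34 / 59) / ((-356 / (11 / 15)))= -2993257 / 157530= -19.00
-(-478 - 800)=1278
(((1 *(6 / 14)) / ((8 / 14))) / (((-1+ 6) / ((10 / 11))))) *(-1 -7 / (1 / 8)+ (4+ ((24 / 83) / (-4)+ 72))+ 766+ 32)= 203415 / 1826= 111.40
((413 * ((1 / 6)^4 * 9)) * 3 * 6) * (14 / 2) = 2891 / 8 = 361.38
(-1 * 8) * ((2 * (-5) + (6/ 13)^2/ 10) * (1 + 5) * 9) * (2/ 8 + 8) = 30051648/ 845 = 35564.08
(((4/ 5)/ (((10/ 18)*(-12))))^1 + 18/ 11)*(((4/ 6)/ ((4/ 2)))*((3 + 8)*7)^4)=444206609/ 25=17768264.36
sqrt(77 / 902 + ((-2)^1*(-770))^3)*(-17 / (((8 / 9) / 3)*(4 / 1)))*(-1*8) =459*sqrt(24557823136574) / 328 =6934797.36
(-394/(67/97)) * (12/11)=-458616/737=-622.27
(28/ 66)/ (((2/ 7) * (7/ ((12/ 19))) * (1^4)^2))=28/ 209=0.13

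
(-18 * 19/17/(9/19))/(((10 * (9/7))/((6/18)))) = -2527/2295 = -1.10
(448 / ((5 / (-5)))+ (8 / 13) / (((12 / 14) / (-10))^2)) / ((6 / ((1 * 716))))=-15256528 / 351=-43465.89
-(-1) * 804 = 804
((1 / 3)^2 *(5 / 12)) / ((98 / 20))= 25 / 2646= 0.01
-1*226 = -226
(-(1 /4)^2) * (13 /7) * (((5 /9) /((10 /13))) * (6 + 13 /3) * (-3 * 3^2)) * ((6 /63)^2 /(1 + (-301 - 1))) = -5239 /7433496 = -0.00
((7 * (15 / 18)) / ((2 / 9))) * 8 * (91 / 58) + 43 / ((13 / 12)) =139179 / 377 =369.18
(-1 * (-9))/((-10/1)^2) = 9/100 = 0.09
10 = 10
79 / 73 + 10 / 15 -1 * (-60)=13523 / 219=61.75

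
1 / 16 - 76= -1215 / 16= -75.94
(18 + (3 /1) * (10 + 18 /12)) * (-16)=-840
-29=-29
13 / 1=13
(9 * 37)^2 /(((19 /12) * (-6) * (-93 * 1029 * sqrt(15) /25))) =0.79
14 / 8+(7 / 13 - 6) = -193 / 52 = -3.71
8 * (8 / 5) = 64 / 5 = 12.80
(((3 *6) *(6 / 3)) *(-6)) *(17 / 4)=-918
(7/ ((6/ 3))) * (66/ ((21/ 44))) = 484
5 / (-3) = -5 / 3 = -1.67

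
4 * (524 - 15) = 2036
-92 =-92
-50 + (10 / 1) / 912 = -22795 / 456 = -49.99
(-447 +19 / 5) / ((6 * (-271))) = 1108 / 4065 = 0.27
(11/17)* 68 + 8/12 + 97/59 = 8197/177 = 46.31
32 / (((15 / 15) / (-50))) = -1600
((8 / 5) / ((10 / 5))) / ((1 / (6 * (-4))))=-96 / 5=-19.20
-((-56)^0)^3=-1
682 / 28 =341 / 14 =24.36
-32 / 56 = -4 / 7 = -0.57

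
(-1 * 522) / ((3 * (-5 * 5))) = 174 / 25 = 6.96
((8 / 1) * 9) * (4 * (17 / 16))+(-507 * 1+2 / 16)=-1607 / 8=-200.88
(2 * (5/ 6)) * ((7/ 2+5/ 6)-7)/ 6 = -20/ 27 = -0.74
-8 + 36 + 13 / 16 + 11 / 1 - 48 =-131 / 16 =-8.19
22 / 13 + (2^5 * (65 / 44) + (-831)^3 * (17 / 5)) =-1395044365311 / 715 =-1951111000.43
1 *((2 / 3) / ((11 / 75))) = 4.55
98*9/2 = 441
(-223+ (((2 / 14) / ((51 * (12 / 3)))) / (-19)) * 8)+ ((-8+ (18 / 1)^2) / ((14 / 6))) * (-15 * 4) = -56629331 / 6783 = -8348.71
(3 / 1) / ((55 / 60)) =36 / 11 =3.27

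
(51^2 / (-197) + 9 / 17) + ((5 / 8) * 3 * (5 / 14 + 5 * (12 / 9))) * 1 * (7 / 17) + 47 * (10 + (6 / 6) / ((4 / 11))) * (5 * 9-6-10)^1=930807619 / 53584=17371.00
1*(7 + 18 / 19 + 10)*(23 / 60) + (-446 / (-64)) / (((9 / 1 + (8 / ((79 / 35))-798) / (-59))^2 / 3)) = 6.92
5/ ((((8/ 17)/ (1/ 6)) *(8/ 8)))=85/ 48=1.77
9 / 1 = 9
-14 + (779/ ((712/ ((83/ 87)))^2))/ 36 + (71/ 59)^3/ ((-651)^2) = -18702652250773644670919/ 1335907831734993758976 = -14.00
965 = 965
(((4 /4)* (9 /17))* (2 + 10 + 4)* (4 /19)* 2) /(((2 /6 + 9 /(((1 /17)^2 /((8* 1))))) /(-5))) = -3456 /4032655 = -0.00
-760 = -760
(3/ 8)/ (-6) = -1/ 16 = -0.06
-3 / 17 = -0.18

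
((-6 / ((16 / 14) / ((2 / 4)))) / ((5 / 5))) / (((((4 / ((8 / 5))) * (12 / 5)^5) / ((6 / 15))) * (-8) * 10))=175 / 2654208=0.00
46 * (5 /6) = 38.33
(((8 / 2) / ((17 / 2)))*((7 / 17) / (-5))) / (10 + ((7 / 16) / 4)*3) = -3584 / 955145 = -0.00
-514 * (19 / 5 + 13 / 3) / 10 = -31354 / 75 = -418.05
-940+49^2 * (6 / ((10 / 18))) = 124954 / 5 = 24990.80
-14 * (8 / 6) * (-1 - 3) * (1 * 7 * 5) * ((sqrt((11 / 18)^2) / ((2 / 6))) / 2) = 2395.56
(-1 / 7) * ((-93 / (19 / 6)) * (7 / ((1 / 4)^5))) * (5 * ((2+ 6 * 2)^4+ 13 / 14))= 768289397760 / 133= 5776612013.23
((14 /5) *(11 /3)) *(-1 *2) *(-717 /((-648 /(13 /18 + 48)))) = -16139431 /14580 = -1106.96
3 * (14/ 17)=42/ 17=2.47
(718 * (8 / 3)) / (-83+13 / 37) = -106264 / 4587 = -23.17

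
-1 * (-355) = 355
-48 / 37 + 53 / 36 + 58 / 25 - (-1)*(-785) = -26057419 / 33300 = -782.51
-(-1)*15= 15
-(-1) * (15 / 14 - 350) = -4885 / 14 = -348.93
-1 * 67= -67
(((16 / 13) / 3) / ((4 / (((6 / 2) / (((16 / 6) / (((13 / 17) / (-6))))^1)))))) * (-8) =2 / 17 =0.12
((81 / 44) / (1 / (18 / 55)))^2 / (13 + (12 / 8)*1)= 0.03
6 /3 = 2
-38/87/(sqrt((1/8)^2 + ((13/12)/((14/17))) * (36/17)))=-304 * sqrt(8785)/109185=-0.26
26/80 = 13/40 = 0.32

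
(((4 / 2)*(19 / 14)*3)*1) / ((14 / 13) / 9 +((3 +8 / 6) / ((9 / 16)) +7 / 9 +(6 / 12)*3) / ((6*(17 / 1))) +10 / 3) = 4081428 / 1779785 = 2.29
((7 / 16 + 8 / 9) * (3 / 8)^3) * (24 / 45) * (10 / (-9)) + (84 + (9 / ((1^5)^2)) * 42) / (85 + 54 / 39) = 27461155 / 5174784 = 5.31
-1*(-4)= 4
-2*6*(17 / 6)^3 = -4913 / 18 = -272.94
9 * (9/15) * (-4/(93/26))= -936/155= -6.04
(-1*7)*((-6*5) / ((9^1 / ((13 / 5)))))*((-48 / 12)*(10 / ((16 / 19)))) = -8645 / 3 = -2881.67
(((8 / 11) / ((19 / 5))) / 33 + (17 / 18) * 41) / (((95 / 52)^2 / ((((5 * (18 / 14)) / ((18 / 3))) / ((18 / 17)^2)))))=11182098109 / 1008375885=11.09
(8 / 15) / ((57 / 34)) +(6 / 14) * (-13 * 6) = -198166 / 5985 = -33.11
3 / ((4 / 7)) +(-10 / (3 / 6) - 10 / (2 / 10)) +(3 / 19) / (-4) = -1231 / 19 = -64.79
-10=-10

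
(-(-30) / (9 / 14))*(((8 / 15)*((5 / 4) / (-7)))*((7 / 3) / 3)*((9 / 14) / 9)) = -20 / 81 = -0.25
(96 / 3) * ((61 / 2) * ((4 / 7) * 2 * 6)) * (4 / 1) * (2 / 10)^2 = 1070.81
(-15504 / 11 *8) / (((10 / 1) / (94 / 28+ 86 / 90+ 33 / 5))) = -258400 / 21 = -12304.76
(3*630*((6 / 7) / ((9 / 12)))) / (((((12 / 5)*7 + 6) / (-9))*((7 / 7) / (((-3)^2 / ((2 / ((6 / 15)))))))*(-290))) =2916 / 551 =5.29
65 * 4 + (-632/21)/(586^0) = 229.90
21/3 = 7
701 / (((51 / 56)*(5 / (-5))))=-39256 / 51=-769.73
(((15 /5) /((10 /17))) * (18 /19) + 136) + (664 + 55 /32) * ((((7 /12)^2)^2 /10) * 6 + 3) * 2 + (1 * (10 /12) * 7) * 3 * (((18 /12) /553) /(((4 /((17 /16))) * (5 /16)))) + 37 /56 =181973879835 /43036672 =4228.34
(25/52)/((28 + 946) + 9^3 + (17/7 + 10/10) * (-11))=175/606164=0.00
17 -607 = -590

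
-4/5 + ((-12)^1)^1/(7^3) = -1432/1715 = -0.83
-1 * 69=-69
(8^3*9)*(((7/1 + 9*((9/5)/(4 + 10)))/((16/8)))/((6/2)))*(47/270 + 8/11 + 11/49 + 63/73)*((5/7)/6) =386067790688/260280405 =1483.28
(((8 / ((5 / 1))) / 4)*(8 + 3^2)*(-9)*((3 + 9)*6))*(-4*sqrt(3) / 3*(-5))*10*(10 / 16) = -183600*sqrt(3) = -318004.53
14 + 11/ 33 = 43/ 3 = 14.33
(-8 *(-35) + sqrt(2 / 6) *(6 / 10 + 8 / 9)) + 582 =67 *sqrt(3) / 135 + 862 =862.86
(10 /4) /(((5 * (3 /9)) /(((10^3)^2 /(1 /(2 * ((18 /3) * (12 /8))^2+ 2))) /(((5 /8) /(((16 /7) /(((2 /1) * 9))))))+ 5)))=2099200315 /42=49980959.88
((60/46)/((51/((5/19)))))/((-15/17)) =-10/1311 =-0.01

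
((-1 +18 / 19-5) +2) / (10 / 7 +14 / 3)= -609 / 1216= -0.50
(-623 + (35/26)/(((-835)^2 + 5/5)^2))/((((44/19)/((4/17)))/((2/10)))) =-13600956704434477/1074334250117960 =-12.66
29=29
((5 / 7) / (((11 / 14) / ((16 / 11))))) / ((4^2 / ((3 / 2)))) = 0.12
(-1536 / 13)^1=-1536 / 13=-118.15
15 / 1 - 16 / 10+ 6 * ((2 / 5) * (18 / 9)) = 91 / 5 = 18.20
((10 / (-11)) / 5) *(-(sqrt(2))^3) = 4 *sqrt(2) / 11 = 0.51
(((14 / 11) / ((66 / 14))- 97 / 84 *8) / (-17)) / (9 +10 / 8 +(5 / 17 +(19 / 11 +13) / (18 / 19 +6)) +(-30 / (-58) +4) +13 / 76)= 8370792 / 275340205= 0.03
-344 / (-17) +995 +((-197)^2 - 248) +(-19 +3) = 672524 / 17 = 39560.24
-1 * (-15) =15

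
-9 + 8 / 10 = -41 / 5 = -8.20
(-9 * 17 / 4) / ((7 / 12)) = -459 / 7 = -65.57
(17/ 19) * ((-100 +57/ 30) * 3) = -50031/ 190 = -263.32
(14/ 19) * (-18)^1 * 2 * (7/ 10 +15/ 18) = -3864/ 95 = -40.67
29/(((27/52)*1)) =1508/27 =55.85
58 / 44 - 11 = -9.68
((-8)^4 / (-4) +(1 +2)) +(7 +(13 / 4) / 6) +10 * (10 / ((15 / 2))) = -8001 / 8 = -1000.12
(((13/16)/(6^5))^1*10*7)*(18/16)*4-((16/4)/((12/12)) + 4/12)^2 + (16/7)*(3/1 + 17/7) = -4292329/677376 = -6.34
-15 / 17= -0.88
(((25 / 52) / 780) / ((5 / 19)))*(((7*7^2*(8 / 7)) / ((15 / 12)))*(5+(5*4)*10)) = 76342 / 507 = 150.58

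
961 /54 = 17.80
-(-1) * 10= 10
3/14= 0.21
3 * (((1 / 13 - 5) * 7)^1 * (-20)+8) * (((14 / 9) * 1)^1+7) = 697928 / 39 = 17895.59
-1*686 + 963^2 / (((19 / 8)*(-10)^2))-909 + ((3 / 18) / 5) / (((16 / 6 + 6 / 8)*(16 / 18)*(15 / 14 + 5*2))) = 2788862443 / 1207450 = 2309.71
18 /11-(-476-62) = 5936 /11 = 539.64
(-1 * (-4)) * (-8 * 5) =-160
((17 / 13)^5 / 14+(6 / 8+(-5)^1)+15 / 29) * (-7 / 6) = 4.04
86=86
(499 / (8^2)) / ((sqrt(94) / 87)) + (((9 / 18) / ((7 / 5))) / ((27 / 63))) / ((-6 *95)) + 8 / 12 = 70.63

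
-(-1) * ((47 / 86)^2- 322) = -2379303 / 7396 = -321.70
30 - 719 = -689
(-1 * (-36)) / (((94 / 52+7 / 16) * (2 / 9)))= 33696 / 467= 72.15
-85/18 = -4.72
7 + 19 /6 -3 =43 /6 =7.17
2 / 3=0.67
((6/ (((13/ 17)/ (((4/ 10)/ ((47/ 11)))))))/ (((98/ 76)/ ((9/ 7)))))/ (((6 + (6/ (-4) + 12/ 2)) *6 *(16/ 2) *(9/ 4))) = 14212/ 22005165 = 0.00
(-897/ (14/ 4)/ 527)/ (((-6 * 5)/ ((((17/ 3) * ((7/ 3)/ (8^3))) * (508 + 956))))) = 18239/ 29760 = 0.61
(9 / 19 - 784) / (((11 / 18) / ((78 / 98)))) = -10450674 / 10241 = -1020.47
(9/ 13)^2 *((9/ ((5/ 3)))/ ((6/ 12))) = 4374/ 845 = 5.18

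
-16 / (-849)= 16 / 849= 0.02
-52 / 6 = -26 / 3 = -8.67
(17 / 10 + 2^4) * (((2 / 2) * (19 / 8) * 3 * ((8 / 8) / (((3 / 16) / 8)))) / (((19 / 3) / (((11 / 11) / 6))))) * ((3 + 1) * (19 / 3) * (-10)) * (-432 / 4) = 3874176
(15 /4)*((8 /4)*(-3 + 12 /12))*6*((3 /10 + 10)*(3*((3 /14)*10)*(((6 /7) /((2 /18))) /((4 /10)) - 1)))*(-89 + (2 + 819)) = -3908528640 /49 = -79765890.61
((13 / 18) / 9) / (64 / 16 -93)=-13 / 14418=-0.00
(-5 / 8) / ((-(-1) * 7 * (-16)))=5 / 896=0.01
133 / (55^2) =133 / 3025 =0.04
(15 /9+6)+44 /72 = 149 /18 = 8.28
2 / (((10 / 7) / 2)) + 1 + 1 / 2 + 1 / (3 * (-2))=62 / 15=4.13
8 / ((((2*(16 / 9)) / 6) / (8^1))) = 108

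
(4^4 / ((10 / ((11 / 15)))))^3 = 2791309312 / 421875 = 6616.44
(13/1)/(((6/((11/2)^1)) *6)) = 143/72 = 1.99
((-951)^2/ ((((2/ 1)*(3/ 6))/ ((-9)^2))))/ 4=73256481/ 4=18314120.25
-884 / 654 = -442 / 327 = -1.35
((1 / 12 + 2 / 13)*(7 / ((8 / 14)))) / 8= 1813 / 4992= 0.36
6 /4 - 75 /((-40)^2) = 93 /64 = 1.45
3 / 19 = 0.16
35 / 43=0.81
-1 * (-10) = 10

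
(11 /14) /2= 11 /28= 0.39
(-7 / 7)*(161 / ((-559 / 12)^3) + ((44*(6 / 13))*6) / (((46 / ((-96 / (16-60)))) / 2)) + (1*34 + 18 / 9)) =-191063233476 / 4017568217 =-47.56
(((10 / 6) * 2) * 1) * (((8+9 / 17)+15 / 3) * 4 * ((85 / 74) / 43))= 23000 / 4773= 4.82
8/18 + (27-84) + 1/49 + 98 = 18286/441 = 41.46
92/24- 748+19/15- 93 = -8359/10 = -835.90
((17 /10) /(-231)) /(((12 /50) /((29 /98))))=-2465 /271656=-0.01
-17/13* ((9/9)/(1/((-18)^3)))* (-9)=-892296/13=-68638.15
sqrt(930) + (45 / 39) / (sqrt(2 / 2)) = 15 / 13 + sqrt(930) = 31.65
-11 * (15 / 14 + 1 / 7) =-187 / 14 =-13.36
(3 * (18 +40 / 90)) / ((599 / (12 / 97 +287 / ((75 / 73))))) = 337502402 / 13073175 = 25.82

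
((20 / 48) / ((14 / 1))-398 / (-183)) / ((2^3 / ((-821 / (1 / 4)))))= -6182951 / 6832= -905.00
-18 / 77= -0.23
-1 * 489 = -489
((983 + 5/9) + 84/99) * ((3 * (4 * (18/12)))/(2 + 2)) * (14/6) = 341096/33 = 10336.24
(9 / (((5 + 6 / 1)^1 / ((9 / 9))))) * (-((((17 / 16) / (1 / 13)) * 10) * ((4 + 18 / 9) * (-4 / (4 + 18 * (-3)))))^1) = -5967 / 110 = -54.25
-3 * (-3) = 9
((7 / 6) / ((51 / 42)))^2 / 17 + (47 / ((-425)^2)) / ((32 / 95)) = 9740629 / 176868000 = 0.06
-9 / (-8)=1.12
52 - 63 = -11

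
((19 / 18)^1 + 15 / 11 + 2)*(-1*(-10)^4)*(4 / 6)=-8750000 / 297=-29461.28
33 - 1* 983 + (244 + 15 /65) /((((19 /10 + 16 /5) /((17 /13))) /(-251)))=-8450900 /507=-16668.44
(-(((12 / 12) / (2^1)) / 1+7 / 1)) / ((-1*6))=5 / 4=1.25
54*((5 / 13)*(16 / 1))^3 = 27648000 / 2197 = 12584.43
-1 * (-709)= 709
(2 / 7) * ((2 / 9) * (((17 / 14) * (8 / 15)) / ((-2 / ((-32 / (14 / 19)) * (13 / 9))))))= 537472 / 416745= 1.29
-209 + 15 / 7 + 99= -755 / 7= -107.86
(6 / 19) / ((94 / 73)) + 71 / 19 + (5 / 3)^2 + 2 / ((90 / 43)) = 103348 / 13395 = 7.72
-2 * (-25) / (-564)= -25 / 282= -0.09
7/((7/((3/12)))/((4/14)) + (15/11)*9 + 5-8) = 77/1180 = 0.07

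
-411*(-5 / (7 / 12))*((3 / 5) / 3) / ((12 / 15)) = 6165 / 7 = 880.71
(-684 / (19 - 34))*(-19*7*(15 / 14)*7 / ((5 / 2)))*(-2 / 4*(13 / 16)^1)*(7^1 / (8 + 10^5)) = 229957 / 444480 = 0.52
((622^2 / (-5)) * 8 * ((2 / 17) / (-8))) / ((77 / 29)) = 22439272 / 6545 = 3428.46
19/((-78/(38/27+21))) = -11495/2106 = -5.46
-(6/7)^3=-216/343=-0.63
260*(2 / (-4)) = -130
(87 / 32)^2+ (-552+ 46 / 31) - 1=-17272689 / 31744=-544.12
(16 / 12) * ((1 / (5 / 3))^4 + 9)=7608 / 625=12.17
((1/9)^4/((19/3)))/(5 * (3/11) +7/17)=187/13795596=0.00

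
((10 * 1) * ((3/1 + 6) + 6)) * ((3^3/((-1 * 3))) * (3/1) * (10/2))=-20250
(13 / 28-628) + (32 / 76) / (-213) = -71110061 / 113316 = -627.54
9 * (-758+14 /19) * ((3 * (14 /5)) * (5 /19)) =-5438664 /361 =-15065.55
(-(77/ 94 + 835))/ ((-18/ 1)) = 26189/ 564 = 46.43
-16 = -16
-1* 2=-2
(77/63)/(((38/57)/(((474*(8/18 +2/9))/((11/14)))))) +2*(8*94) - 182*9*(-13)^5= 1824540526/3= 608180175.33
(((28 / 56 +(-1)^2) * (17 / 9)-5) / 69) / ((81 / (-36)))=26 / 1863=0.01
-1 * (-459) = 459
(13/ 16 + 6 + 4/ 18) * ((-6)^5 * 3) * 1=-164106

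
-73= -73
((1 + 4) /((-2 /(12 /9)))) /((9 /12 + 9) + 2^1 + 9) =-40 /249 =-0.16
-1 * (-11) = 11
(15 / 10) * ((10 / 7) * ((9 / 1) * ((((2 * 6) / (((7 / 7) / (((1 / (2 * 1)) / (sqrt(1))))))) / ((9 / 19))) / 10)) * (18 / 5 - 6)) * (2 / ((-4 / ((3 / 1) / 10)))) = 8.79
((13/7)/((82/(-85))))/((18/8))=-0.86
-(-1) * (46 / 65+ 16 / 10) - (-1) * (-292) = -289.69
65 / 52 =5 / 4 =1.25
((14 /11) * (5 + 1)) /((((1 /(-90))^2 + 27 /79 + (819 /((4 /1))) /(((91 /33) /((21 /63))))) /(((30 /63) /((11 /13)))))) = 20796750 /121425799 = 0.17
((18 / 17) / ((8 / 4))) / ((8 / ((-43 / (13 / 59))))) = -12.91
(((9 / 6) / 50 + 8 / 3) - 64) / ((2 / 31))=-570121 / 600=-950.20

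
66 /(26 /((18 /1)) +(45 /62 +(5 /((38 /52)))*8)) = 699732 /603329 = 1.16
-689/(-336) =689/336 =2.05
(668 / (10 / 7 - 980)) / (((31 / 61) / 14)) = -1996652 / 106175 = -18.81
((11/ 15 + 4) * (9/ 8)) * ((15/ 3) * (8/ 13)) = 213/ 13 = 16.38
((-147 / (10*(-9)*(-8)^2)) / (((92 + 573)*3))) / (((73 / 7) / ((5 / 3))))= 49 / 23967360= 0.00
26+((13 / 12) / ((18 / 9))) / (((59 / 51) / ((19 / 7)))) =90103 / 3304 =27.27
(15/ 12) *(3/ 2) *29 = 435/ 8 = 54.38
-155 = -155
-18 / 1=-18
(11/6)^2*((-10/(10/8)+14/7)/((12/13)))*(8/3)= -58.26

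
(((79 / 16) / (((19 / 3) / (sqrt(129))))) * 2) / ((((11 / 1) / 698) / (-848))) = -17535156 * sqrt(129) / 209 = -952923.86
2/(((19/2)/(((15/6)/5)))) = 2/19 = 0.11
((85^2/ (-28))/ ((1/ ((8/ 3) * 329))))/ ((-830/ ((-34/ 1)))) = -2309110/ 249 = -9273.53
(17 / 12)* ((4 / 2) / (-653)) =-17 / 3918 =-0.00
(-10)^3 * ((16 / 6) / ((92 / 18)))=-12000 / 23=-521.74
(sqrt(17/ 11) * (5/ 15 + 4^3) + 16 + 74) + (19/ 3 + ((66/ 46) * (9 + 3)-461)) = -23974/ 69 + 193 * sqrt(187)/ 33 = -267.47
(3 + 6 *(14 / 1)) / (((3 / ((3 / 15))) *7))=29 / 35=0.83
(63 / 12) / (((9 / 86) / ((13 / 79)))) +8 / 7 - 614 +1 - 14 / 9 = -6023737 / 9954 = -605.16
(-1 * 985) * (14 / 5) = -2758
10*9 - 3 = 87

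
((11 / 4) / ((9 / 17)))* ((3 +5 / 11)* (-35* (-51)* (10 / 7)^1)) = 137275 / 3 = 45758.33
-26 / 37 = -0.70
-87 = -87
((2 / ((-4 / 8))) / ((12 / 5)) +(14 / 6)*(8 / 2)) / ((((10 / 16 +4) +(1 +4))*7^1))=184 / 1617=0.11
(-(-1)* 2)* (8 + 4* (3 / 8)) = 19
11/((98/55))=605/98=6.17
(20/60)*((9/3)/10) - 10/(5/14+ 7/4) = -2741/590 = -4.65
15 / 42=5 / 14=0.36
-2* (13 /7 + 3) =-68 /7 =-9.71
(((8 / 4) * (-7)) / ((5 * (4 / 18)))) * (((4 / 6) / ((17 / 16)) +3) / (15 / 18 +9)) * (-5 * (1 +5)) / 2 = 69930 / 1003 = 69.72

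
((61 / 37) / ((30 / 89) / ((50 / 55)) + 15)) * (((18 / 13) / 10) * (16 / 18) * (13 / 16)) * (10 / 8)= 5429 / 404928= 0.01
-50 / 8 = -25 / 4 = -6.25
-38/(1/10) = -380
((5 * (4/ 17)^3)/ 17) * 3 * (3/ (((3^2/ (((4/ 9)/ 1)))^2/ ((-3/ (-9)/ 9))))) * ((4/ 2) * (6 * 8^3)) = 10485760/ 547981281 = 0.02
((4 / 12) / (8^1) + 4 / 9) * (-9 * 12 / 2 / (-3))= 35 / 4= 8.75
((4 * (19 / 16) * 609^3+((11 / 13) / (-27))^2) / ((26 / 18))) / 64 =528712662547735 / 45556992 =11605521.77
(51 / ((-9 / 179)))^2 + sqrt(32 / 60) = 2* sqrt(30) / 15 + 9259849 / 9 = 1028872.84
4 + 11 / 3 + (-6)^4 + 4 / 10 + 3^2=19696 / 15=1313.07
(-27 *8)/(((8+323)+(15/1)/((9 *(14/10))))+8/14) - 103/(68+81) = -348907/260303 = -1.34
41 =41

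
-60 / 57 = -20 / 19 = -1.05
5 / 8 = 0.62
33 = 33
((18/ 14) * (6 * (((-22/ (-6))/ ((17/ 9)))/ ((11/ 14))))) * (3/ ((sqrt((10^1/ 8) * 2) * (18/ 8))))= 432 * sqrt(10)/ 85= 16.07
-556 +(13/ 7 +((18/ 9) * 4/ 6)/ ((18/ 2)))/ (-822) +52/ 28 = -86090905/ 155358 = -554.15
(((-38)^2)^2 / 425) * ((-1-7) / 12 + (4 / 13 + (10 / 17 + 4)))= 5846721344 / 281775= 20749.61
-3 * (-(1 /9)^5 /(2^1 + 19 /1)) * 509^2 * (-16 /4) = -1036324 /413343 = -2.51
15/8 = 1.88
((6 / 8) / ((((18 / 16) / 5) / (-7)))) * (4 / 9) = -280 / 27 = -10.37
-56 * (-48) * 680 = 1827840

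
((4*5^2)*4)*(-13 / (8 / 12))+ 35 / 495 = -772193 / 99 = -7799.93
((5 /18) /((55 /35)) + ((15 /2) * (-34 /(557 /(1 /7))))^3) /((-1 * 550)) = -414257049443 /1290974253404220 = -0.00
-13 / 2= -6.50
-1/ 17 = -0.06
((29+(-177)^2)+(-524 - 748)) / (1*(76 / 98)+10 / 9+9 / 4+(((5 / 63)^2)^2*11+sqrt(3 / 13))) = 6424565543673505150104 / 871515984341279989 - 119456236882058188896*sqrt(39) / 871515984341279989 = 6515.73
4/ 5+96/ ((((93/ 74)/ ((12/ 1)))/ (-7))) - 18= -997226/ 155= -6433.72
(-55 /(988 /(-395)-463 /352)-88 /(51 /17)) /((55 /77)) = -20.89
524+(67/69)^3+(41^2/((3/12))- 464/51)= 7239.82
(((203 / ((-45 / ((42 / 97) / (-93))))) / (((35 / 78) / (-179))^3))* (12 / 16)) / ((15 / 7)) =-4384987844484 / 9396875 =-466643.20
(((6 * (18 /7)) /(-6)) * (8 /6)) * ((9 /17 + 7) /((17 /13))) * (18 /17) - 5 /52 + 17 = -7150407 /1788332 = -4.00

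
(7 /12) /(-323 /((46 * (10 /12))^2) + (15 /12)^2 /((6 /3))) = 105800 /101829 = 1.04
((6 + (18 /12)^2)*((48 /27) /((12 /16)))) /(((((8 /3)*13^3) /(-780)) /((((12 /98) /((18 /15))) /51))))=-2200 /422331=-0.01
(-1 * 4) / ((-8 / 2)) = 1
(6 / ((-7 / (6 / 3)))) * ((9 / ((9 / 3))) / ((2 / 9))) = -162 / 7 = -23.14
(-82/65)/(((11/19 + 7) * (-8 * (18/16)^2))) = 779/47385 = 0.02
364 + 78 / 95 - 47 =30193 / 95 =317.82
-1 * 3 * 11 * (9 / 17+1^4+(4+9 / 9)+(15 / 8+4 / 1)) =-55671 / 136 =-409.35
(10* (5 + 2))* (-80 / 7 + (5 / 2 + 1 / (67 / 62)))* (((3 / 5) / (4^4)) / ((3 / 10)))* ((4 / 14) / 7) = -37535 / 210112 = -0.18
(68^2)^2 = 21381376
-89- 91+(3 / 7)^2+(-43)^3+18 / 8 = -15618175 / 196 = -79684.57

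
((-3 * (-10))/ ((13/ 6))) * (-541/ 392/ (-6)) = 8115/ 2548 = 3.18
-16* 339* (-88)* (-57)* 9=-244861056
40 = 40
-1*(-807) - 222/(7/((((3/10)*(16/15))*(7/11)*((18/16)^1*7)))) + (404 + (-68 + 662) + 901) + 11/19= 13876141/5225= 2655.72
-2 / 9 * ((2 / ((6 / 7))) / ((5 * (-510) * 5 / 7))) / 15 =49 / 2581875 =0.00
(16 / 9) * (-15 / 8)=-10 / 3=-3.33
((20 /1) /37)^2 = 400 /1369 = 0.29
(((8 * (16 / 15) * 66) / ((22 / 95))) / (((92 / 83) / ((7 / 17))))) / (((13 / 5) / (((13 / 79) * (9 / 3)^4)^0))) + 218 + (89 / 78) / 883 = 15228256331 / 26929734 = 565.48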